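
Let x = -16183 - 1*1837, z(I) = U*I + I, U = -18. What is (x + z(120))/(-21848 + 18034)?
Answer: 10030/1907 ≈ 5.2596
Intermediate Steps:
z(I) = -17*I (z(I) = -18*I + I = -17*I)
x = -18020 (x = -16183 - 1837 = -18020)
(x + z(120))/(-21848 + 18034) = (-18020 - 17*120)/(-21848 + 18034) = (-18020 - 2040)/(-3814) = -20060*(-1/3814) = 10030/1907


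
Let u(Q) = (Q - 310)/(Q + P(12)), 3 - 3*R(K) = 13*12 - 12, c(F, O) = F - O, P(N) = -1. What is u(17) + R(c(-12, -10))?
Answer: -1045/16 ≈ -65.313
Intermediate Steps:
R(K) = -47 (R(K) = 1 - (13*12 - 12)/3 = 1 - (156 - 12)/3 = 1 - ⅓*144 = 1 - 48 = -47)
u(Q) = (-310 + Q)/(-1 + Q) (u(Q) = (Q - 310)/(Q - 1) = (-310 + Q)/(-1 + Q))
u(17) + R(c(-12, -10)) = (-310 + 17)/(-1 + 17) - 47 = -293/16 - 47 = -1045/16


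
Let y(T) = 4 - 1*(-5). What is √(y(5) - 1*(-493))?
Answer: √502 ≈ 22.405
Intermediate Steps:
y(T) = 9 (y(T) = 4 + 5 = 9)
√(y(5) - 1*(-493)) = √(9 - 1*(-493)) = √(9 + 493) = √502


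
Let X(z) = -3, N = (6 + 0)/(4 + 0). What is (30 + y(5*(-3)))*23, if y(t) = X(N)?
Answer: 621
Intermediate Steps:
N = 3/2 (N = 6/4 = 6*(¼) = 3/2 ≈ 1.5000)
y(t) = -3
(30 + y(5*(-3)))*23 = (30 - 3)*23 = 27*23 = 621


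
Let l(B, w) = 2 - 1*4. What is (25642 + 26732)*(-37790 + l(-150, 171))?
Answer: -1979318208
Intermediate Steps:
l(B, w) = -2 (l(B, w) = 2 - 4 = -2)
(25642 + 26732)*(-37790 + l(-150, 171)) = (25642 + 26732)*(-37790 - 2) = 52374*(-37792) = -1979318208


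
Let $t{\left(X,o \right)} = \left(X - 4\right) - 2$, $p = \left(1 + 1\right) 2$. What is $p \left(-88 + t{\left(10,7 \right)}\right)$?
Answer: $-336$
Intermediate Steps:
$p = 4$ ($p = 2 \cdot 2 = 4$)
$t{\left(X,o \right)} = -6 + X$ ($t{\left(X,o \right)} = \left(-4 + X\right) - 2 = -6 + X$)
$p \left(-88 + t{\left(10,7 \right)}\right) = 4 \left(-88 + \left(-6 + 10\right)\right) = 4 \left(-88 + 4\right) = 4 \left(-84\right) = -336$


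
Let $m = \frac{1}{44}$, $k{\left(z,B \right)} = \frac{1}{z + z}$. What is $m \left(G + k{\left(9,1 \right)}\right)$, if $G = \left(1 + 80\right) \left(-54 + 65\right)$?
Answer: $\frac{16039}{792} \approx 20.251$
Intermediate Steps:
$k{\left(z,B \right)} = \frac{1}{2 z}$
$G = 891$ ($G = 81 \cdot 11 = 891$)
$m = \frac{1}{44} \approx 0.022727$
$m \left(G + k{\left(9,1 \right)}\right) = \frac{891 + \frac{1}{2 \cdot 9}}{44} = \frac{891 + \frac{1}{2} \cdot \frac{1}{9}}{44} = \frac{891 + \frac{1}{18}}{44} = \frac{1}{44} \cdot \frac{16039}{18} = \frac{16039}{792}$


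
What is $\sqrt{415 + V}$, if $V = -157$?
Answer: $\sqrt{258} \approx 16.062$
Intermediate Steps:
$\sqrt{415 + V} = \sqrt{415 - 157} = \sqrt{258}$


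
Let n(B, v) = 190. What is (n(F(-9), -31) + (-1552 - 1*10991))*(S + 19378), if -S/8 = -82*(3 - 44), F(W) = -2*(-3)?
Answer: 92869854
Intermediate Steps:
F(W) = 6
S = -26896 (S = -(-656)*(3 - 44) = -(-656)*(-41) = -8*3362 = -26896)
(n(F(-9), -31) + (-1552 - 1*10991))*(S + 19378) = (190 + (-1552 - 1*10991))*(-26896 + 19378) = (190 + (-1552 - 10991))*(-7518) = (190 - 12543)*(-7518) = -12353*(-7518) = 92869854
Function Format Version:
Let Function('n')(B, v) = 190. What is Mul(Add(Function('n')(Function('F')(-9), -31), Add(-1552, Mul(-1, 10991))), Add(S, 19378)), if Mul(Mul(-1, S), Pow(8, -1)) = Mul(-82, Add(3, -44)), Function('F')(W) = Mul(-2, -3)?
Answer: 92869854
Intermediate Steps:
Function('F')(W) = 6
S = -26896 (S = Mul(-8, Mul(-82, Add(3, -44))) = Mul(-8, Mul(-82, -41)) = Mul(-8, 3362) = -26896)
Mul(Add(Function('n')(Function('F')(-9), -31), Add(-1552, Mul(-1, 10991))), Add(S, 19378)) = Mul(Add(190, Add(-1552, Mul(-1, 10991))), Add(-26896, 19378)) = Mul(Add(190, Add(-1552, -10991)), -7518) = Mul(Add(190, -12543), -7518) = Mul(-12353, -7518) = 92869854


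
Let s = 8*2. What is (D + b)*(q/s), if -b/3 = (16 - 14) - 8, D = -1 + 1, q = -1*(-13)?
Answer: 117/8 ≈ 14.625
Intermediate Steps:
s = 16
q = 13
D = 0
b = 18 (b = -3*((16 - 14) - 8) = -3*(2 - 8) = -3*(-6) = 18)
(D + b)*(q/s) = (0 + 18)*(13/16) = 18*(13*(1/16)) = 18*(13/16) = 117/8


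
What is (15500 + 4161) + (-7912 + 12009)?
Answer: 23758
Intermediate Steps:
(15500 + 4161) + (-7912 + 12009) = 19661 + 4097 = 23758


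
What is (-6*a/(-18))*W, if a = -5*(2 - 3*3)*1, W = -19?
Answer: -665/3 ≈ -221.67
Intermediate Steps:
a = 35 (a = -5*(2 - 9)*1 = -5*(-7)*1 = 35*1 = 35)
(-6*a/(-18))*W = -210/(-18)*(-19) = -210*(-1)/18*(-19) = -6*(-35/18)*(-19) = (35/3)*(-19) = -665/3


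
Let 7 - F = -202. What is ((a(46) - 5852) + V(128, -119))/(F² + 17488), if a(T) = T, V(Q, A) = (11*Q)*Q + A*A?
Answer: 188579/61169 ≈ 3.0829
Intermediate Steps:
F = 209 (F = 7 - 1*(-202) = 7 + 202 = 209)
V(Q, A) = A² + 11*Q² (V(Q, A) = 11*Q² + A² = A² + 11*Q²)
((a(46) - 5852) + V(128, -119))/(F² + 17488) = ((46 - 5852) + ((-119)² + 11*128²))/(209² + 17488) = (-5806 + (14161 + 11*16384))/(43681 + 17488) = (-5806 + (14161 + 180224))/61169 = (-5806 + 194385)*(1/61169) = 188579*(1/61169) = 188579/61169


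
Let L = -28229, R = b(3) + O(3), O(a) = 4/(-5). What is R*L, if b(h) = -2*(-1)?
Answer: -169374/5 ≈ -33875.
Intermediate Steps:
b(h) = 2
O(a) = -⅘ (O(a) = 4*(-⅕) = -⅘)
R = 6/5 (R = 2 - ⅘ = 6/5 ≈ 1.2000)
R*L = (6/5)*(-28229) = -169374/5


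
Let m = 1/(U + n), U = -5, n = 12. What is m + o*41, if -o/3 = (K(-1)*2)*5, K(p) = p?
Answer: 8611/7 ≈ 1230.1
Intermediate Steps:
o = 30 (o = -3*(-1*2)*5 = -(-6)*5 = -3*(-10) = 30)
m = ⅐ (m = 1/(-5 + 12) = 1/7 = ⅐ ≈ 0.14286)
m + o*41 = ⅐ + 30*41 = ⅐ + 1230 = 8611/7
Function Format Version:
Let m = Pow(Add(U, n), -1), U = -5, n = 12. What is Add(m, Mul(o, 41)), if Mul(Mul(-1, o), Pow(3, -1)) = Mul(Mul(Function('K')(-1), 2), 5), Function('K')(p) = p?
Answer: Rational(8611, 7) ≈ 1230.1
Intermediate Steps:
o = 30 (o = Mul(-3, Mul(Mul(-1, 2), 5)) = Mul(-3, Mul(-2, 5)) = Mul(-3, -10) = 30)
m = Rational(1, 7) (m = Pow(Add(-5, 12), -1) = Pow(7, -1) = Rational(1, 7) ≈ 0.14286)
Add(m, Mul(o, 41)) = Add(Rational(1, 7), Mul(30, 41)) = Add(Rational(1, 7), 1230) = Rational(8611, 7)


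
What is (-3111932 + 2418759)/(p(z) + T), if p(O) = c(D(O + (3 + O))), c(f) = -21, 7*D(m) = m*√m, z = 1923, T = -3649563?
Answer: 693173/3649584 ≈ 0.18993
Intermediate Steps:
D(m) = m^(3/2)/7 (D(m) = (m*√m)/7 = m^(3/2)/7)
p(O) = -21
(-3111932 + 2418759)/(p(z) + T) = (-3111932 + 2418759)/(-21 - 3649563) = -693173/(-3649584) = -693173*(-1/3649584) = 693173/3649584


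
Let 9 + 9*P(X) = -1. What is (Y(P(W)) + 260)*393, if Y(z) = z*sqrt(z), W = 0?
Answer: 102180 - 1310*I*sqrt(10)/9 ≈ 1.0218e+5 - 460.29*I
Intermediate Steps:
P(X) = -10/9 (P(X) = -1 + (1/9)*(-1) = -1 - 1/9 = -10/9)
Y(z) = z**(3/2)
(Y(P(W)) + 260)*393 = ((-10/9)**(3/2) + 260)*393 = (-10*I*sqrt(10)/27 + 260)*393 = (260 - 10*I*sqrt(10)/27)*393 = 102180 - 1310*I*sqrt(10)/9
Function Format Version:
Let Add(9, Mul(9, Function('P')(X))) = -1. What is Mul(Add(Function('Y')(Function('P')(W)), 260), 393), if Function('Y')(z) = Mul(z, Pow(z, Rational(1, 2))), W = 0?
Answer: Add(102180, Mul(Rational(-1310, 9), I, Pow(10, Rational(1, 2)))) ≈ Add(1.0218e+5, Mul(-460.29, I))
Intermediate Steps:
Function('P')(X) = Rational(-10, 9) (Function('P')(X) = Add(-1, Mul(Rational(1, 9), -1)) = Add(-1, Rational(-1, 9)) = Rational(-10, 9))
Function('Y')(z) = Pow(z, Rational(3, 2))
Mul(Add(Function('Y')(Function('P')(W)), 260), 393) = Mul(Add(Pow(Rational(-10, 9), Rational(3, 2)), 260), 393) = Mul(Add(Mul(Rational(-10, 27), I, Pow(10, Rational(1, 2))), 260), 393) = Mul(Add(260, Mul(Rational(-10, 27), I, Pow(10, Rational(1, 2)))), 393) = Add(102180, Mul(Rational(-1310, 9), I, Pow(10, Rational(1, 2))))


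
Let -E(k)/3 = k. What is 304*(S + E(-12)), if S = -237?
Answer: -61104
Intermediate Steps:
E(k) = -3*k
304*(S + E(-12)) = 304*(-237 - 3*(-12)) = 304*(-237 + 36) = 304*(-201) = -61104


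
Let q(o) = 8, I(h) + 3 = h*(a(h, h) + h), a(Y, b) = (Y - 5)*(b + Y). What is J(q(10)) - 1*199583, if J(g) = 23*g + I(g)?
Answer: -198954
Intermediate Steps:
a(Y, b) = (-5 + Y)*(Y + b)
I(h) = -3 + h*(-9*h + 2*h²) (I(h) = -3 + h*((h² - 5*h - 5*h + h*h) + h) = -3 + h*((h² - 5*h - 5*h + h²) + h) = -3 + h*((-10*h + 2*h²) + h) = -3 + h*(-9*h + 2*h²))
J(g) = -3 - 9*g² + 2*g³ + 23*g (J(g) = 23*g + (-3 - 9*g² + 2*g³) = -3 - 9*g² + 2*g³ + 23*g)
J(q(10)) - 1*199583 = (-3 - 9*8² + 2*8³ + 23*8) - 1*199583 = (-3 - 9*64 + 2*512 + 184) - 199583 = (-3 - 576 + 1024 + 184) - 199583 = 629 - 199583 = -198954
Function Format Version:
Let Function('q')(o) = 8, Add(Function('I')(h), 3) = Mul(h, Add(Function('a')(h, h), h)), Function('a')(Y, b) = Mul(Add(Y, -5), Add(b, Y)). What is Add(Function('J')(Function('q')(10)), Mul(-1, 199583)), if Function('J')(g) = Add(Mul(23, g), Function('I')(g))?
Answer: -198954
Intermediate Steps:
Function('a')(Y, b) = Mul(Add(-5, Y), Add(Y, b))
Function('I')(h) = Add(-3, Mul(h, Add(Mul(-9, h), Mul(2, Pow(h, 2))))) (Function('I')(h) = Add(-3, Mul(h, Add(Add(Pow(h, 2), Mul(-5, h), Mul(-5, h), Mul(h, h)), h))) = Add(-3, Mul(h, Add(Add(Pow(h, 2), Mul(-5, h), Mul(-5, h), Pow(h, 2)), h))) = Add(-3, Mul(h, Add(Add(Mul(-10, h), Mul(2, Pow(h, 2))), h))) = Add(-3, Mul(h, Add(Mul(-9, h), Mul(2, Pow(h, 2))))))
Function('J')(g) = Add(-3, Mul(-9, Pow(g, 2)), Mul(2, Pow(g, 3)), Mul(23, g)) (Function('J')(g) = Add(Mul(23, g), Add(-3, Mul(-9, Pow(g, 2)), Mul(2, Pow(g, 3)))) = Add(-3, Mul(-9, Pow(g, 2)), Mul(2, Pow(g, 3)), Mul(23, g)))
Add(Function('J')(Function('q')(10)), Mul(-1, 199583)) = Add(Add(-3, Mul(-9, Pow(8, 2)), Mul(2, Pow(8, 3)), Mul(23, 8)), Mul(-1, 199583)) = Add(Add(-3, Mul(-9, 64), Mul(2, 512), 184), -199583) = Add(Add(-3, -576, 1024, 184), -199583) = Add(629, -199583) = -198954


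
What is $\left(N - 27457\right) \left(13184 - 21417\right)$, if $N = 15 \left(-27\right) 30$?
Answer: $326084431$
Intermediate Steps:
$N = -12150$ ($N = \left(-405\right) 30 = -12150$)
$\left(N - 27457\right) \left(13184 - 21417\right) = \left(-12150 - 27457\right) \left(13184 - 21417\right) = \left(-39607\right) \left(-8233\right) = 326084431$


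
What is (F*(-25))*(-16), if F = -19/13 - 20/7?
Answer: -157200/91 ≈ -1727.5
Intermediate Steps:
F = -393/91 (F = -19*1/13 - 20*1/7 = -19/13 - 20/7 = -393/91 ≈ -4.3187)
(F*(-25))*(-16) = -393/91*(-25)*(-16) = (9825/91)*(-16) = -157200/91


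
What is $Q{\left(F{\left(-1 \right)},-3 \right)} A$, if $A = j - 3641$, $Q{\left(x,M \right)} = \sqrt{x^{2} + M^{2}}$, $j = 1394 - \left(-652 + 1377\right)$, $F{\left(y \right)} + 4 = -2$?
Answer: $- 8916 \sqrt{5} \approx -19937.0$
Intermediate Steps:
$F{\left(y \right)} = -6$ ($F{\left(y \right)} = -4 - 2 = -6$)
$j = 669$ ($j = 1394 - 725 = 669$)
$Q{\left(x,M \right)} = \sqrt{M^{2} + x^{2}}$
$A = -2972$ ($A = 669 - 3641 = -2972$)
$Q{\left(F{\left(-1 \right)},-3 \right)} A = \sqrt{\left(-3\right)^{2} + \left(-6\right)^{2}} \left(-2972\right) = \sqrt{9 + 36} \left(-2972\right) = \sqrt{45} \left(-2972\right) = 3 \sqrt{5} \left(-2972\right) = - 8916 \sqrt{5}$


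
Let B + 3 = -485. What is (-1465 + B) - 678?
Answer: -2631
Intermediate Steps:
B = -488 (B = -3 - 485 = -488)
(-1465 + B) - 678 = (-1465 - 488) - 678 = -1953 - 678 = -2631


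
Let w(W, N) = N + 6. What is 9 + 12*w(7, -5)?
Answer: 21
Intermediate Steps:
w(W, N) = 6 + N
9 + 12*w(7, -5) = 9 + 12*(6 - 5) = 9 + 12*1 = 9 + 12 = 21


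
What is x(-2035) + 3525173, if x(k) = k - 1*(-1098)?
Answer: 3524236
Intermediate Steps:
x(k) = 1098 + k (x(k) = k + 1098 = 1098 + k)
x(-2035) + 3525173 = (1098 - 2035) + 3525173 = -937 + 3525173 = 3524236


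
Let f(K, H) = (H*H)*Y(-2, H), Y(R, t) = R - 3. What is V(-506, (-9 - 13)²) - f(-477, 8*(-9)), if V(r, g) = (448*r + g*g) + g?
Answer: 33972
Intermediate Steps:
Y(R, t) = -3 + R
V(r, g) = g + g² + 448*r (V(r, g) = (448*r + g²) + g = (g² + 448*r) + g = g + g² + 448*r)
f(K, H) = -5*H² (f(K, H) = (H*H)*(-3 - 2) = H²*(-5) = -5*H²)
V(-506, (-9 - 13)²) - f(-477, 8*(-9)) = ((-9 - 13)² + ((-9 - 13)²)² + 448*(-506)) - (-5)*(8*(-9))² = ((-22)² + ((-22)²)² - 226688) - (-5)*(-72)² = (484 + 484² - 226688) - (-5)*5184 = (484 + 234256 - 226688) - 1*(-25920) = 8052 + 25920 = 33972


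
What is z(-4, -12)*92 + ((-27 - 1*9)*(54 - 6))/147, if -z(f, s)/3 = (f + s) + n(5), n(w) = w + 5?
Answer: 80568/49 ≈ 1644.2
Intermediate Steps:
n(w) = 5 + w
z(f, s) = -30 - 3*f - 3*s (z(f, s) = -3*((f + s) + (5 + 5)) = -3*((f + s) + 10) = -3*(10 + f + s) = -30 - 3*f - 3*s)
z(-4, -12)*92 + ((-27 - 1*9)*(54 - 6))/147 = (-30 - 3*(-4) - 3*(-12))*92 + ((-27 - 1*9)*(54 - 6))/147 = (-30 + 12 + 36)*92 + ((-27 - 9)*48)*(1/147) = 18*92 - 36*48*(1/147) = 1656 - 1728*1/147 = 1656 - 576/49 = 80568/49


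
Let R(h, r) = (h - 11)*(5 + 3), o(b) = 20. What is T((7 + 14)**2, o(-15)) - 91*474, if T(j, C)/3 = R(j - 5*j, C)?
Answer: -85734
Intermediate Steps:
R(h, r) = -88 + 8*h (R(h, r) = (-11 + h)*8 = -88 + 8*h)
T(j, C) = -264 - 96*j (T(j, C) = 3*(-88 + 8*(j - 5*j)) = 3*(-88 + 8*(-4*j)) = 3*(-88 - 32*j) = -264 - 96*j)
T((7 + 14)**2, o(-15)) - 91*474 = (-264 - 96*(7 + 14)**2) - 91*474 = (-264 - 96*21**2) - 1*43134 = (-264 - 96*441) - 43134 = (-264 - 42336) - 43134 = -42600 - 43134 = -85734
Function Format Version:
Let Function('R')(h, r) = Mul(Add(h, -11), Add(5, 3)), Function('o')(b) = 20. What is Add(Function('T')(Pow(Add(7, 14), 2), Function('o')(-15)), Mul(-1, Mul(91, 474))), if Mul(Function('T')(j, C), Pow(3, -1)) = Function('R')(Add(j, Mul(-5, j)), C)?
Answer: -85734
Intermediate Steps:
Function('R')(h, r) = Add(-88, Mul(8, h)) (Function('R')(h, r) = Mul(Add(-11, h), 8) = Add(-88, Mul(8, h)))
Function('T')(j, C) = Add(-264, Mul(-96, j)) (Function('T')(j, C) = Mul(3, Add(-88, Mul(8, Add(j, Mul(-5, j))))) = Mul(3, Add(-88, Mul(8, Mul(-4, j)))) = Mul(3, Add(-88, Mul(-32, j))) = Add(-264, Mul(-96, j)))
Add(Function('T')(Pow(Add(7, 14), 2), Function('o')(-15)), Mul(-1, Mul(91, 474))) = Add(Add(-264, Mul(-96, Pow(Add(7, 14), 2))), Mul(-1, Mul(91, 474))) = Add(Add(-264, Mul(-96, Pow(21, 2))), Mul(-1, 43134)) = Add(Add(-264, Mul(-96, 441)), -43134) = Add(Add(-264, -42336), -43134) = Add(-42600, -43134) = -85734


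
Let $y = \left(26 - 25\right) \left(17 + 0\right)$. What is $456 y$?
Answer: $7752$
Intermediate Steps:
$y = 17$ ($y = 1 \cdot 17 = 17$)
$456 y = 456 \cdot 17 = 7752$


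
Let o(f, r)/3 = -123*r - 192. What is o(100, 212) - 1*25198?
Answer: -104002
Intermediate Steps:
o(f, r) = -576 - 369*r (o(f, r) = 3*(-123*r - 192) = 3*(-192 - 123*r) = -576 - 369*r)
o(100, 212) - 1*25198 = (-576 - 369*212) - 1*25198 = (-576 - 78228) - 25198 = -78804 - 25198 = -104002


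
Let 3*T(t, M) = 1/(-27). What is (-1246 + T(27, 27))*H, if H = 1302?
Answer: -43802318/27 ≈ -1.6223e+6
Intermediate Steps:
T(t, M) = -1/81 (T(t, M) = (⅓)/(-27) = (⅓)*(-1/27) = -1/81)
(-1246 + T(27, 27))*H = (-1246 - 1/81)*1302 = -100927/81*1302 = -43802318/27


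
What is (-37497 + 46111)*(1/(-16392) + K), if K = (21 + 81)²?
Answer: 734525974669/8196 ≈ 8.9620e+7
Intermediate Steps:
K = 10404 (K = 102² = 10404)
(-37497 + 46111)*(1/(-16392) + K) = (-37497 + 46111)*(1/(-16392) + 10404) = 8614*(-1/16392 + 10404) = 8614*(170542367/16392) = 734525974669/8196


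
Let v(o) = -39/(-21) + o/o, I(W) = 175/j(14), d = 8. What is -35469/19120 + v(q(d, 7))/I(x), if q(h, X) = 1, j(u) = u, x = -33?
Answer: -217691/133840 ≈ -1.6265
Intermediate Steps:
I(W) = 25/2 (I(W) = 175/14 = 175*(1/14) = 25/2)
v(o) = 20/7 (v(o) = -39*(-1/21) + 1 = 13/7 + 1 = 20/7)
-35469/19120 + v(q(d, 7))/I(x) = -35469/19120 + 20/(7*(25/2)) = -35469*1/19120 + (20/7)*(2/25) = -35469/19120 + 8/35 = -217691/133840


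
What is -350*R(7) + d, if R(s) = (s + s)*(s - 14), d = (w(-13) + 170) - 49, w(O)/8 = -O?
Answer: 34525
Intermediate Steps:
w(O) = -8*O (w(O) = 8*(-O) = -8*O)
d = 225 (d = (-8*(-13) + 170) - 49 = (104 + 170) - 49 = 274 - 49 = 225)
R(s) = 2*s*(-14 + s) (R(s) = (2*s)*(-14 + s) = 2*s*(-14 + s))
-350*R(7) + d = -700*7*(-14 + 7) + 225 = -700*7*(-7) + 225 = -350*(-98) + 225 = 34300 + 225 = 34525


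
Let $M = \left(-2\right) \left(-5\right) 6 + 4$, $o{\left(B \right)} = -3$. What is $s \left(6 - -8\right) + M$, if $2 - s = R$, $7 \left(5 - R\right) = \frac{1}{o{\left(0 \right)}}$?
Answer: $\frac{64}{3} \approx 21.333$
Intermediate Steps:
$R = \frac{106}{21}$ ($R = 5 - \frac{1}{7 \left(-3\right)} = 5 - - \frac{1}{21} = 5 + \frac{1}{21} = \frac{106}{21} \approx 5.0476$)
$s = - \frac{64}{21}$ ($s = 2 - \frac{106}{21} = - \frac{64}{21} \approx -3.0476$)
$M = 64$ ($M = 10 \cdot 6 + 4 = 60 + 4 = 64$)
$s \left(6 - -8\right) + M = - \frac{64 \left(6 - -8\right)}{21} + 64 = - \frac{64 \left(6 + 8\right)}{21} + 64 = \left(- \frac{64}{21}\right) 14 + 64 = - \frac{128}{3} + 64 = \frac{64}{3}$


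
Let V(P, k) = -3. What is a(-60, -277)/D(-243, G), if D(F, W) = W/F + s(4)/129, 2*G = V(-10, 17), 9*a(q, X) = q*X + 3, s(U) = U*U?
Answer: 12866202/907 ≈ 14185.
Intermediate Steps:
s(U) = U²
a(q, X) = ⅓ + X*q/9 (a(q, X) = (q*X + 3)/9 = (X*q + 3)/9 = (3 + X*q)/9 = ⅓ + X*q/9)
G = -3/2 (G = (½)*(-3) = -3/2 ≈ -1.5000)
D(F, W) = 16/129 + W/F (D(F, W) = W/F + 4²/129 = W/F + 16*(1/129) = W/F + 16/129 = 16/129 + W/F)
a(-60, -277)/D(-243, G) = (⅓ + (⅑)*(-277)*(-60))/(16/129 - 3/2/(-243)) = (⅓ + 5540/3)/(16/129 - 3/2*(-1/243)) = 1847/(16/129 + 1/162) = 1847/(907/6966) = 1847*(6966/907) = 12866202/907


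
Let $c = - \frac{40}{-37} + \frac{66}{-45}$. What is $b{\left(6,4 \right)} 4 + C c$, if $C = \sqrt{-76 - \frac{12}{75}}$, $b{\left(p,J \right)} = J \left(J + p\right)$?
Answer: $160 - \frac{856 i \sqrt{119}}{2775} \approx 160.0 - 3.365 i$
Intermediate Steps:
$c = - \frac{214}{555}$ ($c = \left(-40\right) \left(- \frac{1}{37}\right) + 66 \left(- \frac{1}{45}\right) = \frac{40}{37} - \frac{22}{15} = - \frac{214}{555} \approx -0.38559$)
$C = \frac{4 i \sqrt{119}}{5}$ ($C = \sqrt{-76 - \frac{4}{25}} = \sqrt{- \frac{1904}{25}} = \frac{4 i \sqrt{119}}{5} \approx 8.727 i$)
$b{\left(6,4 \right)} 4 + C c = 4 \left(4 + 6\right) 4 + \frac{4 i \sqrt{119}}{5} \left(- \frac{214}{555}\right) = 4 \cdot 10 \cdot 4 - \frac{856 i \sqrt{119}}{2775} = 40 \cdot 4 - \frac{856 i \sqrt{119}}{2775} = 160 - \frac{856 i \sqrt{119}}{2775}$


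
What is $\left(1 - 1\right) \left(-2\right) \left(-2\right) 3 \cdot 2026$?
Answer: $0$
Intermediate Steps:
$\left(1 - 1\right) \left(-2\right) \left(-2\right) 3 \cdot 2026 = 0 \left(-2\right) \left(-2\right) 3 \cdot 2026 = 0 \left(-2\right) 3 \cdot 2026 = 0 \cdot 3 \cdot 2026 = 0 \cdot 2026 = 0$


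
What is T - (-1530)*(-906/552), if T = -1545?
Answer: -186585/46 ≈ -4056.2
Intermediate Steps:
T - (-1530)*(-906/552) = -1545 - (-1530)*(-906/552) = -1545 - (-1530)*(-906*1/552) = -1545 - (-1530)*(-151)/92 = -1545 - 1530*151/92 = -1545 - 115515/46 = -186585/46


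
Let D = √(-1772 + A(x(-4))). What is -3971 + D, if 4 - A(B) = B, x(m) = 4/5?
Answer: -3971 + 2*I*√11055/5 ≈ -3971.0 + 42.057*I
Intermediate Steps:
x(m) = ⅘ (x(m) = 4*(⅕) = ⅘)
A(B) = 4 - B
D = 2*I*√11055/5 (D = √(-1772 + (4 - 1*⅘)) = √(-1772 + (4 - ⅘)) = √(-1772 + 16/5) = √(-8844/5) = 2*I*√11055/5 ≈ 42.057*I)
-3971 + D = -3971 + 2*I*√11055/5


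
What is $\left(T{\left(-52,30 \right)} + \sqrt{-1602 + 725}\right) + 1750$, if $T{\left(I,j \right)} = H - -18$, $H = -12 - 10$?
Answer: $1746 + i \sqrt{877} \approx 1746.0 + 29.614 i$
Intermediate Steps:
$H = -22$
$T{\left(I,j \right)} = -4$ ($T{\left(I,j \right)} = -22 - -18 = -22 + 18 = -4$)
$\left(T{\left(-52,30 \right)} + \sqrt{-1602 + 725}\right) + 1750 = \left(-4 + \sqrt{-1602 + 725}\right) + 1750 = \left(-4 + \sqrt{-877}\right) + 1750 = \left(-4 + i \sqrt{877}\right) + 1750 = 1746 + i \sqrt{877}$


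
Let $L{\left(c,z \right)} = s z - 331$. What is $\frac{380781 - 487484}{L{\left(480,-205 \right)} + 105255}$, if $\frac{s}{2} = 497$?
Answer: $\frac{106703}{98846} \approx 1.0795$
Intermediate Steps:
$s = 994$ ($s = 2 \cdot 497 = 994$)
$L{\left(c,z \right)} = -331 + 994 z$ ($L{\left(c,z \right)} = 994 z - 331 = -331 + 994 z$)
$\frac{380781 - 487484}{L{\left(480,-205 \right)} + 105255} = \frac{380781 - 487484}{\left(-331 + 994 \left(-205\right)\right) + 105255} = - \frac{106703}{\left(-331 - 203770\right) + 105255} = - \frac{106703}{-204101 + 105255} = - \frac{106703}{-98846} = \left(-106703\right) \left(- \frac{1}{98846}\right) = \frac{106703}{98846}$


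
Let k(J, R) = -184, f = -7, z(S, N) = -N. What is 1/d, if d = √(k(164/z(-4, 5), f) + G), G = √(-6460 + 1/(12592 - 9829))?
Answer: √921/√(-169464 + I*√5479636553) ≈ 0.01443 - 0.069081*I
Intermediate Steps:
G = I*√5479636553/921 (G = √(-6460 + 1/2763) = √(-17848979/2763) = I*√5479636553/921 ≈ 80.374*I)
d = √(-184 + I*√5479636553/921) ≈ 2.8973 + 13.871*I
1/d = 1/(√(-156076344 + 921*I*√5479636553)/921) = 921/√(-156076344 + 921*I*√5479636553)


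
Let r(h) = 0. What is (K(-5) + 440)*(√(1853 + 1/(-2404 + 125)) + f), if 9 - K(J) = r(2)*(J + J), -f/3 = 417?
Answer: -561699 + 449*√9624185094/2279 ≈ -5.4237e+5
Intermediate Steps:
f = -1251 (f = -3*417 = -1251)
K(J) = 9 (K(J) = 9 - 0*(J + J) = 9 - 0*2*J = 9 - 1*0 = 9 + 0 = 9)
(K(-5) + 440)*(√(1853 + 1/(-2404 + 125)) + f) = (9 + 440)*(√(1853 + 1/(-2404 + 125)) - 1251) = 449*(√(1853 + 1/(-2279)) - 1251) = 449*(√(1853 - 1/2279) - 1251) = 449*(√(4222986/2279) - 1251) = 449*(√9624185094/2279 - 1251) = 449*(-1251 + √9624185094/2279) = -561699 + 449*√9624185094/2279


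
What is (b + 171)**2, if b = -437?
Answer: 70756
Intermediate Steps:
(b + 171)**2 = (-437 + 171)**2 = (-266)**2 = 70756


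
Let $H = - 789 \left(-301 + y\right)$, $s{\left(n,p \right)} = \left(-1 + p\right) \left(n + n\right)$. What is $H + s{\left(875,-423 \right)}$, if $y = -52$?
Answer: $-463483$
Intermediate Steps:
$s{\left(n,p \right)} = 2 n \left(-1 + p\right)$ ($s{\left(n,p \right)} = \left(-1 + p\right) 2 n = 2 n \left(-1 + p\right)$)
$H = 278517$ ($H = - 789 \left(-301 - 52\right) = \left(-789\right) \left(-353\right) = 278517$)
$H + s{\left(875,-423 \right)} = 278517 + 2 \cdot 875 \left(-1 - 423\right) = 278517 + 2 \cdot 875 \left(-424\right) = 278517 - 742000 = -463483$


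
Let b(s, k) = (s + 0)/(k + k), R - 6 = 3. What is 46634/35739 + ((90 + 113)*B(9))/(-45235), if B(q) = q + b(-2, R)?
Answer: 136333330/107776911 ≈ 1.2650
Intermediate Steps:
R = 9 (R = 6 + 3 = 9)
b(s, k) = s/(2*k) (b(s, k) = s/((2*k)) = s*(1/(2*k)) = s/(2*k))
B(q) = -⅑ + q (B(q) = q + (½)*(-2)/9 = q + (½)*(-2)*(⅑) = q - ⅑ = -⅑ + q)
46634/35739 + ((90 + 113)*B(9))/(-45235) = 46634/35739 + ((90 + 113)*(-⅑ + 9))/(-45235) = 46634*(1/35739) + (203*(80/9))*(-1/45235) = 46634/35739 + (16240/9)*(-1/45235) = 46634/35739 - 3248/81423 = 136333330/107776911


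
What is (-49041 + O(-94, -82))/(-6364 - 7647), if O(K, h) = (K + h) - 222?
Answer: 49439/14011 ≈ 3.5286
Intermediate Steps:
O(K, h) = -222 + K + h
(-49041 + O(-94, -82))/(-6364 - 7647) = (-49041 + (-222 - 94 - 82))/(-6364 - 7647) = (-49041 - 398)/(-14011) = -49439*(-1/14011) = 49439/14011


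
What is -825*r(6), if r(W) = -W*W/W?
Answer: 4950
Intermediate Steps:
r(W) = -W
-825*r(6) = -(-825)*6 = -825*(-6) = 4950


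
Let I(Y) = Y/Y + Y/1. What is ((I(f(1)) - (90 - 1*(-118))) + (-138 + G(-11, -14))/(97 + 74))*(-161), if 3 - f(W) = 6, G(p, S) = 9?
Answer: 1934093/57 ≈ 33931.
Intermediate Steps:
f(W) = -3 (f(W) = 3 - 1*6 = 3 - 6 = -3)
I(Y) = 1 + Y (I(Y) = 1 + Y*1 = 1 + Y)
((I(f(1)) - (90 - 1*(-118))) + (-138 + G(-11, -14))/(97 + 74))*(-161) = (((1 - 3) - (90 - 1*(-118))) + (-138 + 9)/(97 + 74))*(-161) = ((-2 - (90 + 118)) - 129/171)*(-161) = ((-2 - 1*208) - 129*1/171)*(-161) = ((-2 - 208) - 43/57)*(-161) = (-210 - 43/57)*(-161) = -12013/57*(-161) = 1934093/57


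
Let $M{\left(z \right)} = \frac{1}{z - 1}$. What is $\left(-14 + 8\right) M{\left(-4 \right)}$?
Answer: $\frac{6}{5} \approx 1.2$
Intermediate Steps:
$M{\left(z \right)} = \frac{1}{-1 + z}$
$\left(-14 + 8\right) M{\left(-4 \right)} = \frac{-14 + 8}{-1 - 4} = - \frac{6}{-5} = \left(-6\right) \left(- \frac{1}{5}\right) = \frac{6}{5}$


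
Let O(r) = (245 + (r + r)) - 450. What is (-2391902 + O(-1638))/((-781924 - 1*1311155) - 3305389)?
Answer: 2395383/5398468 ≈ 0.44372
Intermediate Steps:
O(r) = -205 + 2*r (O(r) = (245 + 2*r) - 450 = -205 + 2*r)
(-2391902 + O(-1638))/((-781924 - 1*1311155) - 3305389) = (-2391902 + (-205 + 2*(-1638)))/((-781924 - 1*1311155) - 3305389) = (-2391902 + (-205 - 3276))/((-781924 - 1311155) - 3305389) = (-2391902 - 3481)/(-2093079 - 3305389) = -2395383/(-5398468) = -2395383*(-1/5398468) = 2395383/5398468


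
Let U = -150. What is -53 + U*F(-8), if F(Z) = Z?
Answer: 1147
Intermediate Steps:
-53 + U*F(-8) = -53 - 150*(-8) = -53 + 1200 = 1147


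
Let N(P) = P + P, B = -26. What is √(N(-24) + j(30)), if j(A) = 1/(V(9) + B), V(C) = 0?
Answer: I*√32474/26 ≈ 6.931*I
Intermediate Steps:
N(P) = 2*P
j(A) = -1/26 (j(A) = 1/(0 - 26) = 1/(-26) = -1/26)
√(N(-24) + j(30)) = √(2*(-24) - 1/26) = √(-48 - 1/26) = √(-1249/26) = I*√32474/26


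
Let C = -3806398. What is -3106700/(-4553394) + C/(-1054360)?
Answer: 5151902506703/1200229124460 ≈ 4.2924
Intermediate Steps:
-3106700/(-4553394) + C/(-1054360) = -3106700/(-4553394) - 3806398/(-1054360) = -3106700*(-1/4553394) - 3806398*(-1/1054360) = 1553350/2276697 + 1903199/527180 = 5151902506703/1200229124460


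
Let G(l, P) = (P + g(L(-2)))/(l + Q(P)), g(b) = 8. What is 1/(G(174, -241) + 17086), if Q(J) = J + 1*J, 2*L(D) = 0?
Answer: 308/5262721 ≈ 5.8525e-5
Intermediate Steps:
L(D) = 0 (L(D) = (½)*0 = 0)
Q(J) = 2*J (Q(J) = J + J = 2*J)
G(l, P) = (8 + P)/(l + 2*P) (G(l, P) = (P + 8)/(l + 2*P) = (8 + P)/(l + 2*P))
1/(G(174, -241) + 17086) = 1/((8 - 241)/(174 + 2*(-241)) + 17086) = 1/(-233/(174 - 482) + 17086) = 1/(-233/(-308) + 17086) = 1/(-1/308*(-233) + 17086) = 1/(233/308 + 17086) = 1/(5262721/308) = 308/5262721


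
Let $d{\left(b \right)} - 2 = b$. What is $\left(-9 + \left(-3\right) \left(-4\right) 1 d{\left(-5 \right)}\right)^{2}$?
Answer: $2025$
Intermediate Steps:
$d{\left(b \right)} = 2 + b$
$\left(-9 + \left(-3\right) \left(-4\right) 1 d{\left(-5 \right)}\right)^{2} = \left(-9 + \left(-3\right) \left(-4\right) 1 \left(2 - 5\right)\right)^{2} = \left(-9 + 12 \cdot 1 \left(-3\right)\right)^{2} = \left(-9 + 12 \left(-3\right)\right)^{2} = \left(-9 - 36\right)^{2} = \left(-45\right)^{2} = 2025$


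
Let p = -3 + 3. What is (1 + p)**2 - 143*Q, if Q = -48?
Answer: 6865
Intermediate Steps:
p = 0
(1 + p)**2 - 143*Q = (1 + 0)**2 - 143*(-48) = 1**2 + 6864 = 1 + 6864 = 6865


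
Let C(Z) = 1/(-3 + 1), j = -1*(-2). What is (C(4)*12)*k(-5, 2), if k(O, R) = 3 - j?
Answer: -6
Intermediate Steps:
j = 2
C(Z) = -½ (C(Z) = 1/(-2) = -½)
k(O, R) = 1 (k(O, R) = 3 - 1*2 = 3 - 2 = 1)
(C(4)*12)*k(-5, 2) = -½*12*1 = -6*1 = -6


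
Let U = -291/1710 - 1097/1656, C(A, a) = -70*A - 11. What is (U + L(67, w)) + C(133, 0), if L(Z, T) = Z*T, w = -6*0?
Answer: -1466510707/157320 ≈ -9321.8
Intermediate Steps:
C(A, a) = -11 - 70*A
w = 0
L(Z, T) = T*Z
U = -130987/157320 (U = -291*1/1710 - 1097*1/1656 = -97/570 - 1097/1656 = -130987/157320 ≈ -0.83261)
(U + L(67, w)) + C(133, 0) = (-130987/157320 + 0*67) + (-11 - 70*133) = (-130987/157320 + 0) + (-11 - 9310) = -130987/157320 - 9321 = -1466510707/157320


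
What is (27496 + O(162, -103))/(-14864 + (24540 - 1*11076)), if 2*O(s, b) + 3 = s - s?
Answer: -54989/2800 ≈ -19.639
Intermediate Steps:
O(s, b) = -3/2 (O(s, b) = -3/2 + (s - s)/2 = -3/2 + (½)*0 = -3/2 + 0 = -3/2)
(27496 + O(162, -103))/(-14864 + (24540 - 1*11076)) = (27496 - 3/2)/(-14864 + (24540 - 1*11076)) = 54989/(2*(-14864 + (24540 - 11076))) = 54989/(2*(-14864 + 13464)) = (54989/2)/(-1400) = (54989/2)*(-1/1400) = -54989/2800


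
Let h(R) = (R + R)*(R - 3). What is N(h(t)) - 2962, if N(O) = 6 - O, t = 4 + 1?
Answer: -2976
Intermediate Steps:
t = 5
h(R) = 2*R*(-3 + R) (h(R) = (2*R)*(-3 + R) = 2*R*(-3 + R))
N(h(t)) - 2962 = (6 - 2*5*(-3 + 5)) - 2962 = (6 - 2*5*2) - 2962 = (6 - 1*20) - 2962 = (6 - 20) - 2962 = -14 - 2962 = -2976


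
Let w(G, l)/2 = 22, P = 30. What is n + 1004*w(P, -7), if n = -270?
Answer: 43906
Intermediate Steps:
w(G, l) = 44 (w(G, l) = 2*22 = 44)
n + 1004*w(P, -7) = -270 + 1004*44 = -270 + 44176 = 43906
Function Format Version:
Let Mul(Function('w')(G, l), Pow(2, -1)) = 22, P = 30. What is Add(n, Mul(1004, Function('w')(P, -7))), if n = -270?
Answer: 43906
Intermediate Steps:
Function('w')(G, l) = 44 (Function('w')(G, l) = Mul(2, 22) = 44)
Add(n, Mul(1004, Function('w')(P, -7))) = Add(-270, Mul(1004, 44)) = Add(-270, 44176) = 43906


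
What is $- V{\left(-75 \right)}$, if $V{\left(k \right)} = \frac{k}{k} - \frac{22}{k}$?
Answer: $- \frac{97}{75} \approx -1.2933$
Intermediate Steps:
$V{\left(k \right)} = 1 - \frac{22}{k}$
$- V{\left(-75 \right)} = - \frac{-22 - 75}{-75} = - \frac{\left(-1\right) \left(-97\right)}{75} = \left(-1\right) \frac{97}{75} = - \frac{97}{75}$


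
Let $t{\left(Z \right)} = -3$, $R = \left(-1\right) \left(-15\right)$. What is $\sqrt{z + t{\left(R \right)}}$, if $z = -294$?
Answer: $3 i \sqrt{33} \approx 17.234 i$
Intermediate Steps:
$R = 15$
$\sqrt{z + t{\left(R \right)}} = \sqrt{-294 - 3} = \sqrt{-297} = 3 i \sqrt{33}$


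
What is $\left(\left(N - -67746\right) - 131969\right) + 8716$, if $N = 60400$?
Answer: $4893$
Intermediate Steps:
$\left(\left(N - -67746\right) - 131969\right) + 8716 = \left(\left(60400 - -67746\right) - 131969\right) + 8716 = \left(\left(60400 + 67746\right) - 131969\right) + 8716 = \left(128146 - 131969\right) + 8716 = -3823 + 8716 = 4893$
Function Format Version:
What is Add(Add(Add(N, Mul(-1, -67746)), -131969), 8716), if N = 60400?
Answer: 4893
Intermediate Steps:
Add(Add(Add(N, Mul(-1, -67746)), -131969), 8716) = Add(Add(Add(60400, Mul(-1, -67746)), -131969), 8716) = Add(Add(Add(60400, 67746), -131969), 8716) = Add(Add(128146, -131969), 8716) = Add(-3823, 8716) = 4893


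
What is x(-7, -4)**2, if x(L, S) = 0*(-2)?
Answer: 0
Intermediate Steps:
x(L, S) = 0
x(-7, -4)**2 = 0**2 = 0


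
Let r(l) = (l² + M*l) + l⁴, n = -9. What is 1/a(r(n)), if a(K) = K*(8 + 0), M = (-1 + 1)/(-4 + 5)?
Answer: 1/53136 ≈ 1.8820e-5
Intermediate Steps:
M = 0 (M = 0/1 = 0*1 = 0)
r(l) = l² + l⁴ (r(l) = (l² + 0*l) + l⁴ = (l² + 0) + l⁴ = l² + l⁴)
a(K) = 8*K (a(K) = K*8 = 8*K)
1/a(r(n)) = 1/(8*((-9)² + (-9)⁴)) = 1/(8*(81 + 6561)) = 1/(8*6642) = 1/53136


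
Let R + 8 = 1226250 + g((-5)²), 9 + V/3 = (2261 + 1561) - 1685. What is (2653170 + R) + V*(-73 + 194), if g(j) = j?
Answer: 4651901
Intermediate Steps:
V = 6384 (V = -27 + 3*((2261 + 1561) - 1685) = -27 + 3*(3822 - 1685) = -27 + 3*2137 = -27 + 6411 = 6384)
R = 1226267 (R = -8 + (1226250 + (-5)²) = -8 + (1226250 + 25) = -8 + 1226275 = 1226267)
(2653170 + R) + V*(-73 + 194) = (2653170 + 1226267) + 6384*(-73 + 194) = 3879437 + 6384*121 = 3879437 + 772464 = 4651901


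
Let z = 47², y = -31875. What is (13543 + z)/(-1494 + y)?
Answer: -15752/33369 ≈ -0.47205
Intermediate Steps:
z = 2209
(13543 + z)/(-1494 + y) = (13543 + 2209)/(-1494 - 31875) = 15752/(-33369) = 15752*(-1/33369) = -15752/33369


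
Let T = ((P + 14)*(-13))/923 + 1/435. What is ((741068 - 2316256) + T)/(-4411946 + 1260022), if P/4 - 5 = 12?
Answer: 48649716979/97347172740 ≈ 0.49975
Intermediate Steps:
P = 68 (P = 20 + 4*12 = 20 + 48 = 68)
T = -35599/30885 (T = ((68 + 14)*(-13))/923 + 1/435 = (82*(-13))*(1/923) + 1/435 = -1066*1/923 + 1/435 = -82/71 + 1/435 = -35599/30885 ≈ -1.1526)
((741068 - 2316256) + T)/(-4411946 + 1260022) = ((741068 - 2316256) - 35599/30885)/(-4411946 + 1260022) = (-1575188 - 35599/30885)/(-3151924) = -48649716979/30885*(-1/3151924) = 48649716979/97347172740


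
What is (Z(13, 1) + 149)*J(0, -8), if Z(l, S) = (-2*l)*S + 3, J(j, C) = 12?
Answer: 1512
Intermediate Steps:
Z(l, S) = 3 - 2*S*l (Z(l, S) = -2*S*l + 3 = 3 - 2*S*l)
(Z(13, 1) + 149)*J(0, -8) = ((3 - 2*1*13) + 149)*12 = ((3 - 26) + 149)*12 = (-23 + 149)*12 = 126*12 = 1512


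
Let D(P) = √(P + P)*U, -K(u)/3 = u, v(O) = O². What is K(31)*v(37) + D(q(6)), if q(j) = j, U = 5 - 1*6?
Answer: -127317 - 2*√3 ≈ -1.2732e+5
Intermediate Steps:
K(u) = -3*u
U = -1 (U = 5 - 6 = -1)
D(P) = -√2*√P (D(P) = √(P + P)*(-1) = √(2*P)*(-1) = (√2*√P)*(-1) = -√2*√P)
K(31)*v(37) + D(q(6)) = -3*31*37² - √2*√6 = -93*1369 - 2*√3 = -127317 - 2*√3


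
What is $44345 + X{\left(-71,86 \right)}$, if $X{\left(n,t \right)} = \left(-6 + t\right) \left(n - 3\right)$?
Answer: $38425$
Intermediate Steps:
$X{\left(n,t \right)} = \left(-6 + t\right) \left(-3 + n\right)$
$44345 + X{\left(-71,86 \right)} = 44345 - 5920 = 38425$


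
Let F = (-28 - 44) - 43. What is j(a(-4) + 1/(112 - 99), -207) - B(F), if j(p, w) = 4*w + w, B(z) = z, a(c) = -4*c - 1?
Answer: -920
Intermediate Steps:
F = -115 (F = -72 - 43 = -115)
a(c) = -1 - 4*c
j(p, w) = 5*w
j(a(-4) + 1/(112 - 99), -207) - B(F) = 5*(-207) - 1*(-115) = -1035 + 115 = -920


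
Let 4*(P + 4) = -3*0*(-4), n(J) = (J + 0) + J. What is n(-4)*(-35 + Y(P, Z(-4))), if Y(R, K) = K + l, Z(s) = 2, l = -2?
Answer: 280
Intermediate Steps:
n(J) = 2*J (n(J) = J + J = 2*J)
P = -4 (P = -4 + (-3*0*(-4))/4 = -4 + (0*(-4))/4 = -4 + (¼)*0 = -4 + 0 = -4)
Y(R, K) = -2 + K (Y(R, K) = K - 2 = -2 + K)
n(-4)*(-35 + Y(P, Z(-4))) = (2*(-4))*(-35 + (-2 + 2)) = -8*(-35 + 0) = -8*(-35) = 280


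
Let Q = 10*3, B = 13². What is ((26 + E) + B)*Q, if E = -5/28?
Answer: 81825/14 ≈ 5844.6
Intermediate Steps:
B = 169
E = -5/28 (E = -5*1/28 = -5/28 ≈ -0.17857)
Q = 30
((26 + E) + B)*Q = ((26 - 5/28) + 169)*30 = (723/28 + 169)*30 = (5455/28)*30 = 81825/14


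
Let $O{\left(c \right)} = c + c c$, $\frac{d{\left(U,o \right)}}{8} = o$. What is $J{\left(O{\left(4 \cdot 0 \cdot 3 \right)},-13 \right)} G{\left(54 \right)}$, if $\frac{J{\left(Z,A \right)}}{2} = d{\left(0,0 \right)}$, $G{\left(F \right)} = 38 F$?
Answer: $0$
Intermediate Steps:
$d{\left(U,o \right)} = 8 o$
$O{\left(c \right)} = c + c^{2}$
$J{\left(Z,A \right)} = 0$ ($J{\left(Z,A \right)} = 2 \cdot 8 \cdot 0 = 2 \cdot 0 = 0$)
$J{\left(O{\left(4 \cdot 0 \cdot 3 \right)},-13 \right)} G{\left(54 \right)} = 0 \cdot 38 \cdot 54 = 0 \cdot 2052 = 0$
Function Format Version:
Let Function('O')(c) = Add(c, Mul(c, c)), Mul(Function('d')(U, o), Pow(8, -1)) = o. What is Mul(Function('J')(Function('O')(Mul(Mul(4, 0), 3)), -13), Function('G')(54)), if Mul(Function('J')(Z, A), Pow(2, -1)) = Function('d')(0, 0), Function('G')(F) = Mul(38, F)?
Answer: 0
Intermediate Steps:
Function('d')(U, o) = Mul(8, o)
Function('O')(c) = Add(c, Pow(c, 2))
Function('J')(Z, A) = 0 (Function('J')(Z, A) = Mul(2, Mul(8, 0)) = Mul(2, 0) = 0)
Mul(Function('J')(Function('O')(Mul(Mul(4, 0), 3)), -13), Function('G')(54)) = Mul(0, Mul(38, 54)) = Mul(0, 2052) = 0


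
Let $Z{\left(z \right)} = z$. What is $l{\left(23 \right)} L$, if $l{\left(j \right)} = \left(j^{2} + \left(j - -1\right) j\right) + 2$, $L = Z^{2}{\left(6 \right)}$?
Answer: $38988$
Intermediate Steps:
$L = 36$ ($L = 6^{2} = 36$)
$l{\left(j \right)} = 2 + j^{2} + j \left(1 + j\right)$ ($l{\left(j \right)} = \left(j^{2} + \left(j + 1\right) j\right) + 2 = \left(j^{2} + \left(1 + j\right) j\right) + 2 = \left(j^{2} + j \left(1 + j\right)\right) + 2 = 2 + j^{2} + j \left(1 + j\right)$)
$l{\left(23 \right)} L = \left(2 + 23 + 2 \cdot 23^{2}\right) 36 = \left(2 + 23 + 2 \cdot 529\right) 36 = \left(2 + 23 + 1058\right) 36 = 1083 \cdot 36 = 38988$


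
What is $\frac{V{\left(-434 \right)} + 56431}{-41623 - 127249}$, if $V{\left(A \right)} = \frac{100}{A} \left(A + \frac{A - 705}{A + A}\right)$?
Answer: $- \frac{5323948043}{15904027216} \approx -0.33475$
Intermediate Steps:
$V{\left(A \right)} = \frac{100 \left(A + \frac{-705 + A}{2 A}\right)}{A}$ ($V{\left(A \right)} = \frac{100}{A} \left(A + \frac{-705 + A}{2 A}\right) = \frac{100 \left(A + \frac{-705 + A}{2 A}\right)}{A}$)
$\frac{V{\left(-434 \right)} + 56431}{-41623 - 127249} = \frac{\left(100 - \frac{35250}{188356} + \frac{50}{-434}\right) + 56431}{-41623 - 127249} = \frac{\left(100 - \frac{17625}{94178} + 50 \left(- \frac{1}{434}\right)\right) + 56431}{-168872} = \left(\left(100 - \frac{17625}{94178} - \frac{25}{217}\right) + 56431\right) \left(- \frac{1}{168872}\right) = \left(\frac{9389325}{94178} + 56431\right) \left(- \frac{1}{168872}\right) = \frac{5323948043}{94178} \left(- \frac{1}{168872}\right) = - \frac{5323948043}{15904027216}$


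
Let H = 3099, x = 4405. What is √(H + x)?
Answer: 4*√469 ≈ 86.626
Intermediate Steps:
√(H + x) = √(3099 + 4405) = √7504 = 4*√469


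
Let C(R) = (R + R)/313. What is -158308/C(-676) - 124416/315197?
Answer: 3904492619789/106536586 ≈ 36649.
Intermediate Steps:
C(R) = 2*R/313 (C(R) = (2*R)*(1/313) = 2*R/313)
-158308/C(-676) - 124416/315197 = -158308/((2/313)*(-676)) - 124416/315197 = -158308/(-1352/313) - 124416*1/315197 = -158308*(-313/1352) - 124416/315197 = 12387601/338 - 124416/315197 = 3904492619789/106536586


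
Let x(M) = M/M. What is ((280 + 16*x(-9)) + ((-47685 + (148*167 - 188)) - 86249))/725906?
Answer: -54555/362953 ≈ -0.15031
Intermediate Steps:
x(M) = 1
((280 + 16*x(-9)) + ((-47685 + (148*167 - 188)) - 86249))/725906 = ((280 + 16*1) + ((-47685 + (148*167 - 188)) - 86249))/725906 = ((280 + 16) + ((-47685 + (24716 - 188)) - 86249))*(1/725906) = (296 + ((-47685 + 24528) - 86249))*(1/725906) = (296 + (-23157 - 86249))*(1/725906) = (296 - 109406)*(1/725906) = -109110*1/725906 = -54555/362953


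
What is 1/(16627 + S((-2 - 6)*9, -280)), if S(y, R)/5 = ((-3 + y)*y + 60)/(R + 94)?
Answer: 31/510887 ≈ 6.0679e-5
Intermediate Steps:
S(y, R) = 5*(60 + y*(-3 + y))/(94 + R) (S(y, R) = 5*(((-3 + y)*y + 60)/(R + 94)) = 5*((y*(-3 + y) + 60)/(94 + R)) = 5*((60 + y*(-3 + y))/(94 + R)) = 5*(60 + y*(-3 + y))/(94 + R))
1/(16627 + S((-2 - 6)*9, -280)) = 1/(16627 + 5*(60 + ((-2 - 6)*9)² - 3*(-2 - 6)*9)/(94 - 280)) = 1/(16627 + 5*(60 + (-8*9)² - (-24)*9)/(-186)) = 1/(16627 + 5*(-1/186)*(60 + (-72)² - 3*(-72))) = 1/(16627 + 5*(-1/186)*(60 + 5184 + 216)) = 1/(16627 + 5*(-1/186)*5460) = 1/(16627 - 4550/31) = 1/(510887/31) = 31/510887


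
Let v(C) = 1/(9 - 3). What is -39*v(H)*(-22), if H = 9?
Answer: 143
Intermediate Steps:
v(C) = ⅙ (v(C) = 1/6 = ⅙)
-39*v(H)*(-22) = -39*⅙*(-22) = -13/2*(-22) = 143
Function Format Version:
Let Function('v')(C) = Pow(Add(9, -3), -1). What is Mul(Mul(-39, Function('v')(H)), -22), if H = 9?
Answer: 143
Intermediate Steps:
Function('v')(C) = Rational(1, 6) (Function('v')(C) = Pow(6, -1) = Rational(1, 6))
Mul(Mul(-39, Function('v')(H)), -22) = Mul(Mul(-39, Rational(1, 6)), -22) = Mul(Rational(-13, 2), -22) = 143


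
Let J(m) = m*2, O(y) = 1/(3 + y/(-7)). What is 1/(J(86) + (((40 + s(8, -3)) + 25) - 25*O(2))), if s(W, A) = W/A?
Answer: 57/12832 ≈ 0.0044420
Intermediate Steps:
O(y) = 1/(3 - y/7) (O(y) = 1/(3 + y*(-⅐)) = 1/(3 - y/7))
J(m) = 2*m
1/(J(86) + (((40 + s(8, -3)) + 25) - 25*O(2))) = 1/(2*86 + (((40 + 8/(-3)) + 25) - (-175)/(-21 + 2))) = 1/(172 + (((40 + 8*(-⅓)) + 25) - (-175)/(-19))) = 1/(172 + (((40 - 8/3) + 25) - (-175)*(-1)/19)) = 1/(172 + ((112/3 + 25) - 25*7/19)) = 1/(172 + (187/3 - 175/19)) = 1/(172 + 3028/57) = 1/(12832/57) = 57/12832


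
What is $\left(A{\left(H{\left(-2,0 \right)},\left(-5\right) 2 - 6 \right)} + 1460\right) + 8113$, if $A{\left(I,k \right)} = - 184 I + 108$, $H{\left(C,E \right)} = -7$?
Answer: $10969$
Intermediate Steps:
$A{\left(I,k \right)} = 108 - 184 I$
$\left(A{\left(H{\left(-2,0 \right)},\left(-5\right) 2 - 6 \right)} + 1460\right) + 8113 = \left(\left(108 - -1288\right) + 1460\right) + 8113 = \left(\left(108 + 1288\right) + 1460\right) + 8113 = \left(1396 + 1460\right) + 8113 = 2856 + 8113 = 10969$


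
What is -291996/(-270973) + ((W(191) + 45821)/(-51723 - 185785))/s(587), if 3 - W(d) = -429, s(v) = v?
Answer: 40696730249047/37778295851708 ≈ 1.0773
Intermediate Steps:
W(d) = 432 (W(d) = 3 - 1*(-429) = 3 + 429 = 432)
-291996/(-270973) + ((W(191) + 45821)/(-51723 - 185785))/s(587) = -291996/(-270973) + ((432 + 45821)/(-51723 - 185785))/587 = -291996*(-1/270973) + (46253/(-237508))*(1/587) = 291996/270973 + (46253*(-1/237508))*(1/587) = 291996/270973 - 46253/237508*1/587 = 291996/270973 - 46253/139417196 = 40696730249047/37778295851708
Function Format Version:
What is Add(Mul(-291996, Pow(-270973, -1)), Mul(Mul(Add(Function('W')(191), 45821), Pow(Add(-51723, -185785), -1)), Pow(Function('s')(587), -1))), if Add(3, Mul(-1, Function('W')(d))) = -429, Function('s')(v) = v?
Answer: Rational(40696730249047, 37778295851708) ≈ 1.0773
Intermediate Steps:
Function('W')(d) = 432 (Function('W')(d) = Add(3, Mul(-1, -429)) = Add(3, 429) = 432)
Add(Mul(-291996, Pow(-270973, -1)), Mul(Mul(Add(Function('W')(191), 45821), Pow(Add(-51723, -185785), -1)), Pow(Function('s')(587), -1))) = Add(Mul(-291996, Pow(-270973, -1)), Mul(Mul(Add(432, 45821), Pow(Add(-51723, -185785), -1)), Pow(587, -1))) = Add(Mul(-291996, Rational(-1, 270973)), Mul(Mul(46253, Pow(-237508, -1)), Rational(1, 587))) = Add(Rational(291996, 270973), Mul(Mul(46253, Rational(-1, 237508)), Rational(1, 587))) = Add(Rational(291996, 270973), Mul(Rational(-46253, 237508), Rational(1, 587))) = Add(Rational(291996, 270973), Rational(-46253, 139417196)) = Rational(40696730249047, 37778295851708)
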